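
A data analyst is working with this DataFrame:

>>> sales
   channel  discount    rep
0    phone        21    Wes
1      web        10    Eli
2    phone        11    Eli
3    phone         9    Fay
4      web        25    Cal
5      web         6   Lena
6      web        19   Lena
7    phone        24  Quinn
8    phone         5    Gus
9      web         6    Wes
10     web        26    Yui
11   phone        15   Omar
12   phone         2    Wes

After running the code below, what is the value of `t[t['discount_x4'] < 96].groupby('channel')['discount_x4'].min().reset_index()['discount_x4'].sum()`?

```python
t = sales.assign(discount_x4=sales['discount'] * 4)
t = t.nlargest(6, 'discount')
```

136

add column discount_x4 = sales['discount'] * 4:
   channel  discount    rep  discount_x4
0    phone        21    Wes           84
1      web        10    Eli           40
2    phone        11    Eli           44
3    phone         9    Fay           36
4      web        25    Cal          100
5      web         6   Lena           24
6      web        19   Lena           76
7    phone        24  Quinn           96
8    phone         5    Gus           20
9      web         6    Wes           24
10     web        26    Yui          104
11   phone        15   Omar           60
12   phone         2    Wes            8
take 6 rows with largest discount:
   channel  discount    rep  discount_x4
10     web        26    Yui          104
4      web        25    Cal          100
7    phone        24  Quinn           96
0    phone        21    Wes           84
6      web        19   Lena           76
11   phone        15   Omar           60
filter rows where discount_x4 < 96:
   channel  discount   rep  discount_x4
0    phone        21   Wes           84
6      web        19  Lena           76
11   phone        15  Omar           60
group by channel, min of discount_x4:
channel
phone    60
web      76
Name: discount_x4, dtype: int64
reset_index():
  channel  discount_x4
0   phone           60
1     web           76
Taking the sum of column 'discount_x4' gives 136.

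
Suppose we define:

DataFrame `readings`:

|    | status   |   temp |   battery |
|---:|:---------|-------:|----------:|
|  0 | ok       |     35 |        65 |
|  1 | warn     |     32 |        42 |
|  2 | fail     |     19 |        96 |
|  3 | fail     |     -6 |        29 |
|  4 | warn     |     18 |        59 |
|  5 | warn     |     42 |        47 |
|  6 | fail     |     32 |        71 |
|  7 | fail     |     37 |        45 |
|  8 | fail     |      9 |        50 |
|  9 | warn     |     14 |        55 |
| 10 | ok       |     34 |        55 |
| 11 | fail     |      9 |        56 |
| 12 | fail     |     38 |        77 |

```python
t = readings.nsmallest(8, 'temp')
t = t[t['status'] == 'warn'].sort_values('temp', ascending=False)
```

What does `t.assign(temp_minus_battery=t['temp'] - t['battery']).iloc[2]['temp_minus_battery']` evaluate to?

-41

take 8 rows with smallest temp:
   status  temp  battery
3    fail    -6       29
8    fail     9       50
11   fail     9       56
9    warn    14       55
4    warn    18       59
2    fail    19       96
1    warn    32       42
6    fail    32       71
filter rows where status == 'warn':
  status  temp  battery
9   warn    14       55
4   warn    18       59
1   warn    32       42
sort by temp descending:
  status  temp  battery
1   warn    32       42
4   warn    18       59
9   warn    14       55
add column temp_minus_battery = t['temp'] - t['battery']:
  status  temp  battery  temp_minus_battery
1   warn    32       42                 -10
4   warn    18       59                 -41
9   warn    14       55                 -41
The value at position 2, column 'temp_minus_battery' is -41.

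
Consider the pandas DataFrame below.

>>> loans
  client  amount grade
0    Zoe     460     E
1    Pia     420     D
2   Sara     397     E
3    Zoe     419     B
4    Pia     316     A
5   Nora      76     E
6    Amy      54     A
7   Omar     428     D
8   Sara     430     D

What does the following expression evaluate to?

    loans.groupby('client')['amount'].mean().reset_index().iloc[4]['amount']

group by client, mean of amount:
client
Amy      54.0
Nora     76.0
Omar    428.0
Pia     368.0
Sara    413.5
Zoe     439.5
Name: amount, dtype: float64
reset_index():
  client  amount
0    Amy    54.0
1   Nora    76.0
2   Omar   428.0
3    Pia   368.0
4   Sara   413.5
5    Zoe   439.5
The value at position 4, column 'amount' is 413.5.

413.5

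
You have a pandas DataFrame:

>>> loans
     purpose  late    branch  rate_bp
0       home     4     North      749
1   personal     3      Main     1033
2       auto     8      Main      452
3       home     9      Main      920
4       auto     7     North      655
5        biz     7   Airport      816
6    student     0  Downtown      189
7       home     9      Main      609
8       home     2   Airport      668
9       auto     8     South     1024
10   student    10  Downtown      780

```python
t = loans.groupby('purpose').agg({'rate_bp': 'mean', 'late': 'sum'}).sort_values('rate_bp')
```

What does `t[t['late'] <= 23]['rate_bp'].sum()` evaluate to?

3043.83333333

group by purpose: mean(rate_bp), sum(late):
              rate_bp  late
purpose                    
auto       710.333333    23
biz        816.000000     7
home       736.500000    24
personal  1033.000000     3
student    484.500000    10
sort by rate_bp:
              rate_bp  late
purpose                    
student    484.500000    10
auto       710.333333    23
home       736.500000    24
biz        816.000000     7
personal  1033.000000     3
filter rows where late <= 23:
              rate_bp  late
purpose                    
student    484.500000    10
auto       710.333333    23
biz        816.000000     7
personal  1033.000000     3
Taking the sum of column 'rate_bp' gives 3043.83333333.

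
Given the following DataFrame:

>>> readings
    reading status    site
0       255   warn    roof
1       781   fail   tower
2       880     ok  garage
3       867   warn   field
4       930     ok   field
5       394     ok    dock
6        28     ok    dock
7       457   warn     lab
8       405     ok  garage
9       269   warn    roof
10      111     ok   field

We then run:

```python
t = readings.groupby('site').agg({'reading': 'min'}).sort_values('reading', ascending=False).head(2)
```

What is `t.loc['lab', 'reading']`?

457

group by site, min of reading:
        reading
site           
dock         28
field       111
garage      405
lab         457
roof        255
tower       781
sort by reading descending:
        reading
site           
tower       781
lab         457
garage      405
roof        255
field       111
dock         28
take first 2 rows:
       reading
site          
tower      781
lab        457
Hence 457.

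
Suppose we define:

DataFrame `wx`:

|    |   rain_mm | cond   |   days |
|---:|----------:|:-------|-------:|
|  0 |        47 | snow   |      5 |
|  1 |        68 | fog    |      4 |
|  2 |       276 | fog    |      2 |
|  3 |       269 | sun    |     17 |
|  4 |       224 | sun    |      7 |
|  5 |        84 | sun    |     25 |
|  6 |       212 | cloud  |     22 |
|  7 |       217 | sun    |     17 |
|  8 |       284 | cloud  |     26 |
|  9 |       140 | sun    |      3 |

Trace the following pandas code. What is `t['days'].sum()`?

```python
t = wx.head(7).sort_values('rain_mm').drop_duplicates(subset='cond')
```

take first 7 rows:
   rain_mm   cond  days
0       47   snow     5
1       68    fog     4
2      276    fog     2
3      269    sun    17
4      224    sun     7
5       84    sun    25
6      212  cloud    22
sort by rain_mm:
   rain_mm   cond  days
0       47   snow     5
1       68    fog     4
5       84    sun    25
6      212  cloud    22
4      224    sun     7
3      269    sun    17
2      276    fog     2
drop duplicate cond (keep=first):
   rain_mm   cond  days
0       47   snow     5
1       68    fog     4
5       84    sun    25
6      212  cloud    22
So sum() = 56.

56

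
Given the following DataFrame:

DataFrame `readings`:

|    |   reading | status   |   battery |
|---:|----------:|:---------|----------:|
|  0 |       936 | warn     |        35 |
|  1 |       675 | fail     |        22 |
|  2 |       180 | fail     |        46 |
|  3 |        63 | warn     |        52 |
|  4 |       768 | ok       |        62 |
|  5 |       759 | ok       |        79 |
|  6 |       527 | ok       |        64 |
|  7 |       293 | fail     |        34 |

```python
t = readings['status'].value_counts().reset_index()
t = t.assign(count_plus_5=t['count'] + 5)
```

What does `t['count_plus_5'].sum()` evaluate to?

23

value_counts of status:
status
fail    3
ok      3
warn    2
Name: count, dtype: int64
reset_index():
  status  count
0   fail      3
1     ok      3
2   warn      2
add column count_plus_5 = t['count'] + 5:
  status  count  count_plus_5
0   fail      3             8
1     ok      3             8
2   warn      2             7
Finally, sum of column 'count_plus_5' = 23.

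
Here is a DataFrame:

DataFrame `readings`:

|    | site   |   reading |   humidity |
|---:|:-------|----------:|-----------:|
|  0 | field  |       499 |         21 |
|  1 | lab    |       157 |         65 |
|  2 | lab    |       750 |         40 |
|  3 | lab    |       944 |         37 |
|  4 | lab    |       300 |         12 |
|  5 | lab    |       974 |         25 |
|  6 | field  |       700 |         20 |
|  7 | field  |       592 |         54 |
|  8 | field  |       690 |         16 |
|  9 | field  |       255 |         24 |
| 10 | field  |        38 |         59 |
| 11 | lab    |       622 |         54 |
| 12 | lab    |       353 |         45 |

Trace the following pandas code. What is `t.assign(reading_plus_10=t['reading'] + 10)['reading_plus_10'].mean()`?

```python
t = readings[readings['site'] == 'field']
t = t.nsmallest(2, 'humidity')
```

705.0

filter rows where site == 'field':
     site  reading  humidity
0   field      499        21
6   field      700        20
7   field      592        54
8   field      690        16
9   field      255        24
10  field       38        59
take 2 rows with smallest humidity:
    site  reading  humidity
8  field      690        16
6  field      700        20
add column reading_plus_10 = t['reading'] + 10:
    site  reading  humidity  reading_plus_10
8  field      690        16              700
6  field      700        20              710
mean of column 'reading_plus_10' → 705.0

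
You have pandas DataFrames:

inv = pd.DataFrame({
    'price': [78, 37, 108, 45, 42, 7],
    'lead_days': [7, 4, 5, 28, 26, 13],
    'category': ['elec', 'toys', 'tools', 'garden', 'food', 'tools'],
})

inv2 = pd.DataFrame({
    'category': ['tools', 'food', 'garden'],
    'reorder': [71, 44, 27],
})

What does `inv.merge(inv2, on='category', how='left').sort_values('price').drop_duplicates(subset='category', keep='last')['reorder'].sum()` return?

merge on 'category' (how='left') → 6 rows:
   price  lead_days category  reorder
0     78          7     elec      NaN
1     37          4     toys      NaN
2    108          5    tools     71.0
3     45         28   garden     27.0
4     42         26     food     44.0
5      7         13    tools     71.0
sort by price:
   price  lead_days category  reorder
5      7         13    tools     71.0
1     37          4     toys      NaN
4     42         26     food     44.0
3     45         28   garden     27.0
0     78          7     elec      NaN
2    108          5    tools     71.0
drop duplicate category (keep=last):
   price  lead_days category  reorder
1     37          4     toys      NaN
4     42         26     food     44.0
3     45         28   garden     27.0
0     78          7     elec      NaN
2    108          5    tools     71.0

142.0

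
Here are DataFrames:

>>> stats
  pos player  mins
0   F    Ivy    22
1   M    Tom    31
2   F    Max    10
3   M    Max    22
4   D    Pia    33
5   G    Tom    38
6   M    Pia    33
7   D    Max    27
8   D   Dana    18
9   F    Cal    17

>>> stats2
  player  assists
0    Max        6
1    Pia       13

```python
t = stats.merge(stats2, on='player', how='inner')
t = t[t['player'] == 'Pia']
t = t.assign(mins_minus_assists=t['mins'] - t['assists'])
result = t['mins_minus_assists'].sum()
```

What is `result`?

40

merge on 'player' (how='inner') → 5 rows:
  pos player  mins  assists
0   F    Max    10        6
1   M    Max    22        6
2   D    Pia    33       13
3   M    Pia    33       13
4   D    Max    27        6
filter rows where player == 'Pia':
  pos player  mins  assists
2   D    Pia    33       13
3   M    Pia    33       13
add column mins_minus_assists = t['mins'] - t['assists']:
  pos player  mins  assists  mins_minus_assists
2   D    Pia    33       13                  20
3   M    Pia    33       13                  20
Reading off the sum of column 'mins_minus_assists', we get 40.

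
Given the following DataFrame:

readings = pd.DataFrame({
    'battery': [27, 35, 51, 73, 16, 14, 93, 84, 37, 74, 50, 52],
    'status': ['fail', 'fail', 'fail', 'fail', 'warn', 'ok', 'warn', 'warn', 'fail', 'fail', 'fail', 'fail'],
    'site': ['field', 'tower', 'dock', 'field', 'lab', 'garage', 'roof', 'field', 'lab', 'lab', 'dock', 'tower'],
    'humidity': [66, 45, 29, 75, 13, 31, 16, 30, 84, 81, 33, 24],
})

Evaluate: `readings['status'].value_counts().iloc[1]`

3

value_counts of status:
status
fail    8
warn    3
ok      1
Name: count, dtype: int64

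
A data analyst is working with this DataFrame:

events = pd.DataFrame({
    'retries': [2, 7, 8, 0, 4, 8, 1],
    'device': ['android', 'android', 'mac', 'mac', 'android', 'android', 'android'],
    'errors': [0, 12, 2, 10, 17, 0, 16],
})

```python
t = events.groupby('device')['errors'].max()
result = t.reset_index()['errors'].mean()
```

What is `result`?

group by device, max of errors:
device
android    17
mac        10
Name: errors, dtype: int64
reset_index():
    device  errors
0  android      17
1      mac      10
Finally, mean of column 'errors' = 13.5.

13.5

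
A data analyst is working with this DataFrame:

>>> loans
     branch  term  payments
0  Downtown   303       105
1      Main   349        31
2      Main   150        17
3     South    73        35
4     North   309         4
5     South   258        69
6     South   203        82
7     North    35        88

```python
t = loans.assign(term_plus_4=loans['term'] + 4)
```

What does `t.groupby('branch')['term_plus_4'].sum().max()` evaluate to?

add column term_plus_4 = loans['term'] + 4:
     branch  term  payments  term_plus_4
0  Downtown   303       105          307
1      Main   349        31          353
2      Main   150        17          154
3     South    73        35           77
4     North   309         4          313
5     South   258        69          262
6     South   203        82          207
7     North    35        88           39
group by branch, sum of term_plus_4:
branch
Downtown    307
Main        507
North       352
South       546
Name: term_plus_4, dtype: int64

546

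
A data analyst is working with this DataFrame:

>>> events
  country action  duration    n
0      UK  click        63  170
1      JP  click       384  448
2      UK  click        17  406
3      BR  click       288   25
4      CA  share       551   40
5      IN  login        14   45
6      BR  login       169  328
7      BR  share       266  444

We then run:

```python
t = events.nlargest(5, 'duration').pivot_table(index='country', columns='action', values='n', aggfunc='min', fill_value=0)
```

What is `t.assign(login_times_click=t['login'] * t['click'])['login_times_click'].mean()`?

take 5 rows with largest duration:
  country action  duration    n
4      CA  share       551   40
1      JP  click       384  448
3      BR  click       288   25
7      BR  share       266  444
6      BR  login       169  328
pivot: rows=country, cols=action, min(n):
action   click  login  share
country                     
BR          25    328    444
CA           0      0     40
JP         448      0      0
add column login_times_click = t['login'] * t['click']:
action   click  login  share  login_times_click
country                                        
BR          25    328    444               8200
CA           0      0     40                  0
JP         448      0      0                  0
Reading off the mean of column 'login_times_click', we get 2733.33333333.

2733.33333333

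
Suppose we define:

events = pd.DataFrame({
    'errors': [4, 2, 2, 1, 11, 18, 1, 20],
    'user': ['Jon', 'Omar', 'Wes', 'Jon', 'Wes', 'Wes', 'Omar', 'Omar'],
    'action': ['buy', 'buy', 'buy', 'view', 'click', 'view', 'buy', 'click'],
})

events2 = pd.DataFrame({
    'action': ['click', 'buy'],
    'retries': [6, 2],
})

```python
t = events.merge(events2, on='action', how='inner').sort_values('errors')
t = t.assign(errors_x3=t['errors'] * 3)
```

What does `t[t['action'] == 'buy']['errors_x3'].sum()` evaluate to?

27

merge on 'action' (how='inner') → 6 rows:
   errors  user action  retries
0       4   Jon    buy        2
1       2  Omar    buy        2
2       2   Wes    buy        2
3      11   Wes  click        6
4       1  Omar    buy        2
5      20  Omar  click        6
sort by errors:
   errors  user action  retries
4       1  Omar    buy        2
1       2  Omar    buy        2
2       2   Wes    buy        2
0       4   Jon    buy        2
3      11   Wes  click        6
5      20  Omar  click        6
add column errors_x3 = t['errors'] * 3:
   errors  user action  retries  errors_x3
4       1  Omar    buy        2          3
1       2  Omar    buy        2          6
2       2   Wes    buy        2          6
0       4   Jon    buy        2         12
3      11   Wes  click        6         33
5      20  Omar  click        6         60
filter rows where action == 'buy':
   errors  user action  retries  errors_x3
4       1  Omar    buy        2          3
1       2  Omar    buy        2          6
2       2   Wes    buy        2          6
0       4   Jon    buy        2         12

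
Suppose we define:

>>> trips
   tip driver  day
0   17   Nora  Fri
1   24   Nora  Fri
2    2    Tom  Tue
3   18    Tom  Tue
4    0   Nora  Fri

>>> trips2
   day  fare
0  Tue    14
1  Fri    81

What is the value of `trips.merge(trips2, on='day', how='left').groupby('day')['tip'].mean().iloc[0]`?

merge on 'day' (how='left') → 5 rows:
   tip driver  day  fare
0   17   Nora  Fri    81
1   24   Nora  Fri    81
2    2    Tom  Tue    14
3   18    Tom  Tue    14
4    0   Nora  Fri    81
group by day, mean of tip:
day
Fri    13.666667
Tue    10.000000
Name: tip, dtype: float64
Then the value at position 0: 13.6666666667

13.6666666667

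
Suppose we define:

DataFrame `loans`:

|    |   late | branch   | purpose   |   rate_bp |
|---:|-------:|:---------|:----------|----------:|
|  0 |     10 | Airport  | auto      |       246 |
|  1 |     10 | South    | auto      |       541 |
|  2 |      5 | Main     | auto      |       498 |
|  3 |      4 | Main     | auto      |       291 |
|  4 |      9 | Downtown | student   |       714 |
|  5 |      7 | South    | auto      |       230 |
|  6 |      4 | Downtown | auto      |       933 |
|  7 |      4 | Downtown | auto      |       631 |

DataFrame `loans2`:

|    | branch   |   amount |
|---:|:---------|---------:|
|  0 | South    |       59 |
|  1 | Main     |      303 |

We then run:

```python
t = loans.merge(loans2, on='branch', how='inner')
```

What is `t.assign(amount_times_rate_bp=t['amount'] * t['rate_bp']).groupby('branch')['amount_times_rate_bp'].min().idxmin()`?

South

merge on 'branch' (how='inner') → 4 rows:
   late branch purpose  rate_bp  amount
0    10  South    auto      541      59
1     5   Main    auto      498     303
2     4   Main    auto      291     303
3     7  South    auto      230      59
add column amount_times_rate_bp = t['amount'] * t['rate_bp']:
   late branch purpose  rate_bp  amount  amount_times_rate_bp
0    10  South    auto      541      59                 31919
1     5   Main    auto      498     303                150894
2     4   Main    auto      291     303                 88173
3     7  South    auto      230      59                 13570
group by branch, min of amount_times_rate_bp:
branch
Main     88173
South    13570
Name: amount_times_rate_bp, dtype: int64
label with the smallest value → South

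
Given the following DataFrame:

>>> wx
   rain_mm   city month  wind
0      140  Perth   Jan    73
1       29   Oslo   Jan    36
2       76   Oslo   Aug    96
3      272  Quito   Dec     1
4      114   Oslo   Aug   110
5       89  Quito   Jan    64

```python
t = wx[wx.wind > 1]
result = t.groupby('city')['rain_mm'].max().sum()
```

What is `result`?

343

filter rows where wind > 1:
   rain_mm   city month  wind
0      140  Perth   Jan    73
1       29   Oslo   Jan    36
2       76   Oslo   Aug    96
4      114   Oslo   Aug   110
5       89  Quito   Jan    64
group by city, max of rain_mm:
city
Oslo     114
Perth    140
Quito     89
Name: rain_mm, dtype: int64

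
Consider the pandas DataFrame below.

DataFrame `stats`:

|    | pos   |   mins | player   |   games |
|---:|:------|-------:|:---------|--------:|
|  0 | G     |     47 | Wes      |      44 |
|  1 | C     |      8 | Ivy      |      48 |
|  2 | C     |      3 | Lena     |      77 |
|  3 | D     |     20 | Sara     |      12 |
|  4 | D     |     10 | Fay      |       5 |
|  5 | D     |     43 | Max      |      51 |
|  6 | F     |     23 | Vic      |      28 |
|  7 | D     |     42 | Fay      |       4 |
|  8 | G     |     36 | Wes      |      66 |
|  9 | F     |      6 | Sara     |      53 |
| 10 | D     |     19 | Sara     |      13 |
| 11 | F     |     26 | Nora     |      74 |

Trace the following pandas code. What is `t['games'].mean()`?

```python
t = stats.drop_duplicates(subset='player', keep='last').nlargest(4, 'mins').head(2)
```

27.5

drop duplicate player (keep=last):
   pos  mins player  games
1    C     8    Ivy     48
2    C     3   Lena     77
5    D    43    Max     51
6    F    23    Vic     28
7    D    42    Fay      4
8    G    36    Wes     66
10   D    19   Sara     13
11   F    26   Nora     74
take 4 rows with largest mins:
   pos  mins player  games
5    D    43    Max     51
7    D    42    Fay      4
8    G    36    Wes     66
11   F    26   Nora     74
take first 2 rows:
  pos  mins player  games
5   D    43    Max     51
7   D    42    Fay      4
Then the mean of column 'games': 27.5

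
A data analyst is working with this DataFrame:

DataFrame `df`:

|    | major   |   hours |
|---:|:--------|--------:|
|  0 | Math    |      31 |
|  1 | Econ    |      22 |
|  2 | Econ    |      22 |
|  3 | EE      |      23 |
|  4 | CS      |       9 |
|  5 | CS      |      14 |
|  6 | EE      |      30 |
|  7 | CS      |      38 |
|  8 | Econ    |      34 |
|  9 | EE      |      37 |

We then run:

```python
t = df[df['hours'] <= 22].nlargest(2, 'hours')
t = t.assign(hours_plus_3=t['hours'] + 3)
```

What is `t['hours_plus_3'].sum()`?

filter rows where hours <= 22:
  major  hours
1  Econ     22
2  Econ     22
4    CS      9
5    CS     14
take 2 rows with largest hours:
  major  hours
1  Econ     22
2  Econ     22
add column hours_plus_3 = t['hours'] + 3:
  major  hours  hours_plus_3
1  Econ     22            25
2  Econ     22            25

50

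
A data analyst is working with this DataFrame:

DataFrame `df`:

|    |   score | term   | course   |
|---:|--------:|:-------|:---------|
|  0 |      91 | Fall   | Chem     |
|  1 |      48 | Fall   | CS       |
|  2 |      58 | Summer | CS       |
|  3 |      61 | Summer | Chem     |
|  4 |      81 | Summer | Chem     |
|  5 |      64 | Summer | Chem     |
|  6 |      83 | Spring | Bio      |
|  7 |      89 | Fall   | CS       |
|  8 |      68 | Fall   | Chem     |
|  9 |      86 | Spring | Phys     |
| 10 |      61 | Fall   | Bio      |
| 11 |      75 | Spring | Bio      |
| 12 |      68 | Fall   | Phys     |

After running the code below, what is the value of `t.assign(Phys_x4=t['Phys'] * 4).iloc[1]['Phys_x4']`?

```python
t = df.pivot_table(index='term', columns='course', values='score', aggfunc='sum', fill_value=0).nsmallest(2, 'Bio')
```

pivot: rows=term, cols=course, sum(score):
course  Bio   CS  Chem  Phys
term                        
Fall     61  137   159    68
Spring  158    0     0    86
Summer    0   58   206     0
take 2 rows with smallest Bio:
course  Bio   CS  Chem  Phys
term                        
Summer    0   58   206     0
Fall     61  137   159    68
add column Phys_x4 = t['Phys'] * 4:
course  Bio   CS  Chem  Phys  Phys_x4
term                                 
Summer    0   58   206     0        0
Fall     61  137   159    68      272
The value at position 1, column 'Phys_x4' is 272.

272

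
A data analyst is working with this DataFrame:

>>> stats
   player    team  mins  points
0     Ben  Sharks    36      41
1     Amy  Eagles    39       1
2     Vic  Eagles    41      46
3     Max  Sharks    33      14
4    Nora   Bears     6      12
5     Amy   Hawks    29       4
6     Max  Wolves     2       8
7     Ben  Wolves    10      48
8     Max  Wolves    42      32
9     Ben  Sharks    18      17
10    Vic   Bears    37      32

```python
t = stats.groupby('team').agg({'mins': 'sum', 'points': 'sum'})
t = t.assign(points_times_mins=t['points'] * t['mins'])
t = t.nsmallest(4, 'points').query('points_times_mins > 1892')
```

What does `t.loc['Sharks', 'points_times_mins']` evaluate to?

6264

group by team: sum(mins), sum(points):
        mins  points
team                
Bears     43      44
Eagles    80      47
Hawks     29       4
Sharks    87      72
Wolves    54      88
add column points_times_mins = t['points'] * t['mins']:
        mins  points  points_times_mins
team                                   
Bears     43      44               1892
Eagles    80      47               3760
Hawks     29       4                116
Sharks    87      72               6264
Wolves    54      88               4752
take 4 rows with smallest points:
        mins  points  points_times_mins
team                                   
Hawks     29       4                116
Bears     43      44               1892
Eagles    80      47               3760
Sharks    87      72               6264
filter rows where points_times_mins > 1892:
        mins  points  points_times_mins
team                                   
Eagles    80      47               3760
Sharks    87      72               6264
Reading off the value at row 'Sharks', column 'points_times_mins', we get 6264.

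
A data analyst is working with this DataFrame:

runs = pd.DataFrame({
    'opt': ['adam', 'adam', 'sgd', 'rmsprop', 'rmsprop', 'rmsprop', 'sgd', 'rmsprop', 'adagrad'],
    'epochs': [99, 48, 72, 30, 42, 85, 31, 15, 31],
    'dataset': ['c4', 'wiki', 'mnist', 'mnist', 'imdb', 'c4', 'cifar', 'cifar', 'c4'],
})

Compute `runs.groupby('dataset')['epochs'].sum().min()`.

42

group by dataset, sum of epochs:
dataset
c4       215
cifar     46
imdb      42
mnist    102
wiki      48
Name: epochs, dtype: int64
Reading off the min of the resulting series, we get 42.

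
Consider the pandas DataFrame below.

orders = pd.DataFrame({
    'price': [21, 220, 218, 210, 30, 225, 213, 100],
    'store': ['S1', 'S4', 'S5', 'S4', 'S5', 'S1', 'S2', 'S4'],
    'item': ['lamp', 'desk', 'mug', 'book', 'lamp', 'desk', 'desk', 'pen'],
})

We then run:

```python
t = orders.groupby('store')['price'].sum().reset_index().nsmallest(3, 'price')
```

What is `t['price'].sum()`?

group by store, sum of price:
store
S1    246
S2    213
S4    530
S5    248
Name: price, dtype: int64
reset_index():
  store  price
0    S1    246
1    S2    213
2    S4    530
3    S5    248
take 3 rows with smallest price:
  store  price
1    S2    213
0    S1    246
3    S5    248
sum of column 'price' → 707

707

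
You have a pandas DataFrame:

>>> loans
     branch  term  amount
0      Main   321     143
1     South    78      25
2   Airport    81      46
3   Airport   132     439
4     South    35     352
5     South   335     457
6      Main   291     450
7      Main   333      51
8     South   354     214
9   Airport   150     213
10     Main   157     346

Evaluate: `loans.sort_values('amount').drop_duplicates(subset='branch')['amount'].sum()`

122

sort by amount:
     branch  term  amount
1     South    78      25
2   Airport    81      46
7      Main   333      51
0      Main   321     143
9   Airport   150     213
8     South   354     214
10     Main   157     346
4     South    35     352
3   Airport   132     439
6      Main   291     450
5     South   335     457
drop duplicate branch (keep=first):
    branch  term  amount
1    South    78      25
2  Airport    81      46
7     Main   333      51
Taking the sum of column 'amount' gives 122.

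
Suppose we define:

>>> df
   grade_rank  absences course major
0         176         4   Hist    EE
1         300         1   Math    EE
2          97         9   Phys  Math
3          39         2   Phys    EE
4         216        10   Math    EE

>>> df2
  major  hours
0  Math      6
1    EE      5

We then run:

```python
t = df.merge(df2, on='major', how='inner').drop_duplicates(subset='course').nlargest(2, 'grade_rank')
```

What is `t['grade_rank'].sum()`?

476

merge on 'major' (how='inner') → 5 rows:
   grade_rank  absences course major  hours
0         176         4   Hist    EE      5
1         300         1   Math    EE      5
2          97         9   Phys  Math      6
3          39         2   Phys    EE      5
4         216        10   Math    EE      5
drop duplicate course (keep=first):
   grade_rank  absences course major  hours
0         176         4   Hist    EE      5
1         300         1   Math    EE      5
2          97         9   Phys  Math      6
take 2 rows with largest grade_rank:
   grade_rank  absences course major  hours
1         300         1   Math    EE      5
0         176         4   Hist    EE      5
Hence 476.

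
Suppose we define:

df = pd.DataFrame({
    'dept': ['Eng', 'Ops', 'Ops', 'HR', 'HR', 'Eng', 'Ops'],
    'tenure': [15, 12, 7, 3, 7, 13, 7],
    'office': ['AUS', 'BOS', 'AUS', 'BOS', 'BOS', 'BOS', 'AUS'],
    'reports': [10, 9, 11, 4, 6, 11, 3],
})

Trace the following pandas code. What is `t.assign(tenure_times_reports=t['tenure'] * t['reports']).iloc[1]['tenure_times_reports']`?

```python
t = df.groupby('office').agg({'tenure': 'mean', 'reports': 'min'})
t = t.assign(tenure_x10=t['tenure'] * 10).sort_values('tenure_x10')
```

group by office: mean(tenure), min(reports):
          tenure  reports
office                   
AUS     9.666667        3
BOS     8.750000        4
add column tenure_x10 = t['tenure'] * 10:
          tenure  reports  tenure_x10
office                               
AUS     9.666667        3   96.666667
BOS     8.750000        4   87.500000
sort by tenure_x10:
          tenure  reports  tenure_x10
office                               
BOS     8.750000        4   87.500000
AUS     9.666667        3   96.666667
add column tenure_times_reports = t['tenure'] * t['reports']:
          tenure  reports  tenure_x10  tenure_times_reports
office                                                     
BOS     8.750000        4   87.500000                  35.0
AUS     9.666667        3   96.666667                  29.0
value at position 1, column 'tenure_times_reports' → 29.0

29.0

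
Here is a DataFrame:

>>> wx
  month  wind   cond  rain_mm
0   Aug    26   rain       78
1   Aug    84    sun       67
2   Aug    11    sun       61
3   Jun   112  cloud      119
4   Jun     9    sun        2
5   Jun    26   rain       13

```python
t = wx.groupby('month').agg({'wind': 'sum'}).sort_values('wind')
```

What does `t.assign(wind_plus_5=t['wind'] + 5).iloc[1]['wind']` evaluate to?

group by month, sum of wind:
       wind
month      
Aug     121
Jun     147
sort by wind:
       wind
month      
Aug     121
Jun     147
add column wind_plus_5 = t['wind'] + 5:
       wind  wind_plus_5
month                   
Aug     121          126
Jun     147          152
So iloc[1]['wind'] = 147.

147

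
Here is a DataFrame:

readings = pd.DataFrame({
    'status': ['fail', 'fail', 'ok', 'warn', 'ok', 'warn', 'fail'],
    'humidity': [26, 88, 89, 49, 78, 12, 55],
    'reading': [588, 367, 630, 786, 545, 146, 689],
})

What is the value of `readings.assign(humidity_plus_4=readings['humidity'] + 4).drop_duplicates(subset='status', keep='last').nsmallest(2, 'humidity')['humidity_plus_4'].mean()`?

37.5

add column humidity_plus_4 = readings['humidity'] + 4:
  status  humidity  reading  humidity_plus_4
0   fail        26      588               30
1   fail        88      367               92
2     ok        89      630               93
3   warn        49      786               53
4     ok        78      545               82
5   warn        12      146               16
6   fail        55      689               59
drop duplicate status (keep=last):
  status  humidity  reading  humidity_plus_4
4     ok        78      545               82
5   warn        12      146               16
6   fail        55      689               59
take 2 rows with smallest humidity:
  status  humidity  reading  humidity_plus_4
5   warn        12      146               16
6   fail        55      689               59
The mean of column 'humidity_plus_4' is 37.5.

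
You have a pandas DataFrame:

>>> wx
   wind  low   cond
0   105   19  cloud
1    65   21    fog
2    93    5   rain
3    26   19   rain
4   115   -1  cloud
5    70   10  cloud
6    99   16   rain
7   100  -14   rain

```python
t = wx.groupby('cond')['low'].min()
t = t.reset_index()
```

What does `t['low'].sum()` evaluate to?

group by cond, min of low:
cond
cloud    -1
fog      21
rain    -14
Name: low, dtype: int64
reset_index():
    cond  low
0  cloud   -1
1    fog   21
2   rain  -14

6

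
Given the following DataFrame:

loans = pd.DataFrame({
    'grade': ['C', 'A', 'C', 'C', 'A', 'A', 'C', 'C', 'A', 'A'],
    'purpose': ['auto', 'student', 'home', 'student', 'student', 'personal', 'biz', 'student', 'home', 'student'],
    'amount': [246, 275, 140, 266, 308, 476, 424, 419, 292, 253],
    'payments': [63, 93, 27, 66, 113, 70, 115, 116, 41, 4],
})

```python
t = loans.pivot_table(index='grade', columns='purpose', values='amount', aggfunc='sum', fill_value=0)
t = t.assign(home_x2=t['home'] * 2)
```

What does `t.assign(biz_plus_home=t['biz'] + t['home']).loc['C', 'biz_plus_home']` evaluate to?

564

pivot: rows=grade, cols=purpose, sum(amount):
purpose  auto  biz  home  personal  student
grade                                      
A           0    0   292       476      836
C         246  424   140         0      685
add column home_x2 = t['home'] * 2:
purpose  auto  biz  home  personal  student  home_x2
grade                                               
A           0    0   292       476      836      584
C         246  424   140         0      685      280
add column biz_plus_home = t['biz'] + t['home']:
purpose  auto  biz  home  personal  student  home_x2  biz_plus_home
grade                                                              
A           0    0   292       476      836      584            292
C         246  424   140         0      685      280            564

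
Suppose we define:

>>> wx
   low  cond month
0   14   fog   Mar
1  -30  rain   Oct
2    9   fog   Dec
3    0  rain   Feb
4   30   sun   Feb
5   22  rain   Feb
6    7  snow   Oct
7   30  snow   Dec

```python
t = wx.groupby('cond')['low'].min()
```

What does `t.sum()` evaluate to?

16

group by cond, min of low:
cond
fog      9
rain   -30
snow     7
sun     30
Name: low, dtype: int64
The sum of the resulting series is 16.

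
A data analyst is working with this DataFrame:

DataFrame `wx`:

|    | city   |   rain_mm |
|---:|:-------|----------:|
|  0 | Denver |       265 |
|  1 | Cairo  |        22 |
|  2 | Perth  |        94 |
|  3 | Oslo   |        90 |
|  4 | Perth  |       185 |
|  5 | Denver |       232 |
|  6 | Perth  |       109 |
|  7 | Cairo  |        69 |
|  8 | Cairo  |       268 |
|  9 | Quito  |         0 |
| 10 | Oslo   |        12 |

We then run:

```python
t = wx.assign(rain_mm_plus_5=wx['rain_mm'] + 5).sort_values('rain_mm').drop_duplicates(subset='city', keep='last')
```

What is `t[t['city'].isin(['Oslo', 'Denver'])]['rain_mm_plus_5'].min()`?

add column rain_mm_plus_5 = wx['rain_mm'] + 5:
      city  rain_mm  rain_mm_plus_5
0   Denver      265             270
1    Cairo       22              27
2    Perth       94              99
3     Oslo       90              95
4    Perth      185             190
5   Denver      232             237
6    Perth      109             114
7    Cairo       69              74
8    Cairo      268             273
9    Quito        0               5
10    Oslo       12              17
sort by rain_mm:
      city  rain_mm  rain_mm_plus_5
9    Quito        0               5
10    Oslo       12              17
1    Cairo       22              27
7    Cairo       69              74
3     Oslo       90              95
2    Perth       94              99
6    Perth      109             114
4    Perth      185             190
5   Denver      232             237
0   Denver      265             270
8    Cairo      268             273
drop duplicate city (keep=last):
     city  rain_mm  rain_mm_plus_5
9   Quito        0               5
3    Oslo       90              95
4   Perth      185             190
0  Denver      265             270
8   Cairo      268             273
filter rows where city in ['Oslo', 'Denver']:
     city  rain_mm  rain_mm_plus_5
3    Oslo       90              95
0  Denver      265             270
The min of column 'rain_mm_plus_5' is 95.

95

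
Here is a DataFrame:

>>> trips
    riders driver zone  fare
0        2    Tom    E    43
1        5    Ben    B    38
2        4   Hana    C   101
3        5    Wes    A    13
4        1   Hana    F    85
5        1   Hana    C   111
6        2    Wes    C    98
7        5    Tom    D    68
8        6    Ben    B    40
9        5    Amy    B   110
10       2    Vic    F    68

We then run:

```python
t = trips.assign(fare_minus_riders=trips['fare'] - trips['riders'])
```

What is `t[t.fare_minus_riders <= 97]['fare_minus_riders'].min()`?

add column fare_minus_riders = trips['fare'] - trips['riders']:
    riders driver zone  fare  fare_minus_riders
0        2    Tom    E    43                 41
1        5    Ben    B    38                 33
2        4   Hana    C   101                 97
3        5    Wes    A    13                  8
4        1   Hana    F    85                 84
5        1   Hana    C   111                110
6        2    Wes    C    98                 96
7        5    Tom    D    68                 63
8        6    Ben    B    40                 34
9        5    Amy    B   110                105
10       2    Vic    F    68                 66
filter rows where fare_minus_riders <= 97:
    riders driver zone  fare  fare_minus_riders
0        2    Tom    E    43                 41
1        5    Ben    B    38                 33
2        4   Hana    C   101                 97
3        5    Wes    A    13                  8
4        1   Hana    F    85                 84
6        2    Wes    C    98                 96
7        5    Tom    D    68                 63
8        6    Ben    B    40                 34
10       2    Vic    F    68                 66

8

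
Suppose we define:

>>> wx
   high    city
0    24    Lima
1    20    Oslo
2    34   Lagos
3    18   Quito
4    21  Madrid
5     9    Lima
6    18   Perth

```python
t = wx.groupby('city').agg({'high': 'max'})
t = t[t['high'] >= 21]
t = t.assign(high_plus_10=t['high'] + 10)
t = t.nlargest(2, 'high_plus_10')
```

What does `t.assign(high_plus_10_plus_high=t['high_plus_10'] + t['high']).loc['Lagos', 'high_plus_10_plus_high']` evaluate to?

group by city, max of high:
        high
city        
Lagos     34
Lima      24
Madrid    21
Oslo      20
Perth     18
Quito     18
filter rows where high >= 21:
        high
city        
Lagos     34
Lima      24
Madrid    21
add column high_plus_10 = t['high'] + 10:
        high  high_plus_10
city                      
Lagos     34            44
Lima      24            34
Madrid    21            31
take 2 rows with largest high_plus_10:
       high  high_plus_10
city                     
Lagos    34            44
Lima     24            34
add column high_plus_10_plus_high = t['high_plus_10'] + t['high']:
       high  high_plus_10  high_plus_10_plus_high
city                                             
Lagos    34            44                      78
Lima     24            34                      58

78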